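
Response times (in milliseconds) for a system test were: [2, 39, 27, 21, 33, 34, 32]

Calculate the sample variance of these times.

152.4762

Step 1: Compute the mean: (2 + 39 + 27 + 21 + 33 + 34 + 32) / 7 = 26.8571
Step 2: Compute squared deviations from the mean:
  (2 - 26.8571)^2 = 617.8776
  (39 - 26.8571)^2 = 147.449
  (27 - 26.8571)^2 = 0.0204
  (21 - 26.8571)^2 = 34.3061
  (33 - 26.8571)^2 = 37.7347
  (34 - 26.8571)^2 = 51.0204
  (32 - 26.8571)^2 = 26.449
Step 3: Sum of squared deviations = 914.8571
Step 4: Sample variance = 914.8571 / 6 = 152.4762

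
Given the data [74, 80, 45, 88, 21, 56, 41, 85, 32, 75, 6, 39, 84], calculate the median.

56

Step 1: Sort the data in ascending order: [6, 21, 32, 39, 41, 45, 56, 74, 75, 80, 84, 85, 88]
Step 2: The number of values is n = 13.
Step 3: Since n is odd, the median is the middle value at position 7: 56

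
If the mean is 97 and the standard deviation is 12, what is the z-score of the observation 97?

0

Step 1: Recall the z-score formula: z = (x - mu) / sigma
Step 2: Substitute values: z = (97 - 97) / 12
Step 3: z = 0 / 12 = 0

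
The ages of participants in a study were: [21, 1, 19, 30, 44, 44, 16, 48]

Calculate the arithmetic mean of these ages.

27.875

Step 1: Sum all values: 21 + 1 + 19 + 30 + 44 + 44 + 16 + 48 = 223
Step 2: Count the number of values: n = 8
Step 3: Mean = sum / n = 223 / 8 = 27.875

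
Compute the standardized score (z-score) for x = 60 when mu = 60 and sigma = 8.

0

Step 1: Recall the z-score formula: z = (x - mu) / sigma
Step 2: Substitute values: z = (60 - 60) / 8
Step 3: z = 0 / 8 = 0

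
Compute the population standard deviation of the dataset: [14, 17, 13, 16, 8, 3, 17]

4.8655

Step 1: Compute the mean: 12.5714
Step 2: Sum of squared deviations from the mean: 165.7143
Step 3: Population variance = 165.7143 / 7 = 23.6735
Step 4: Standard deviation = sqrt(23.6735) = 4.8655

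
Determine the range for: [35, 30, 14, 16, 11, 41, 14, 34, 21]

30

Step 1: Identify the maximum value: max = 41
Step 2: Identify the minimum value: min = 11
Step 3: Range = max - min = 41 - 11 = 30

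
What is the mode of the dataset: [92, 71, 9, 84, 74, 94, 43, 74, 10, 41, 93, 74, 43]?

74

Step 1: Count the frequency of each value:
  9: appears 1 time(s)
  10: appears 1 time(s)
  41: appears 1 time(s)
  43: appears 2 time(s)
  71: appears 1 time(s)
  74: appears 3 time(s)
  84: appears 1 time(s)
  92: appears 1 time(s)
  93: appears 1 time(s)
  94: appears 1 time(s)
Step 2: The value 74 appears most frequently (3 times).
Step 3: Mode = 74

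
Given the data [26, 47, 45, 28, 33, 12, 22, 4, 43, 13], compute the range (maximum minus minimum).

43

Step 1: Identify the maximum value: max = 47
Step 2: Identify the minimum value: min = 4
Step 3: Range = max - min = 47 - 4 = 43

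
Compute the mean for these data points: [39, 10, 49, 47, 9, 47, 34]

33.5714

Step 1: Sum all values: 39 + 10 + 49 + 47 + 9 + 47 + 34 = 235
Step 2: Count the number of values: n = 7
Step 3: Mean = sum / n = 235 / 7 = 33.5714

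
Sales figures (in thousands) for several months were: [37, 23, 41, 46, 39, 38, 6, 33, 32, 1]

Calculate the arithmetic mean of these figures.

29.6

Step 1: Sum all values: 37 + 23 + 41 + 46 + 39 + 38 + 6 + 33 + 32 + 1 = 296
Step 2: Count the number of values: n = 10
Step 3: Mean = sum / n = 296 / 10 = 29.6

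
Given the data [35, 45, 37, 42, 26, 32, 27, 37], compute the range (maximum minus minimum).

19

Step 1: Identify the maximum value: max = 45
Step 2: Identify the minimum value: min = 26
Step 3: Range = max - min = 45 - 26 = 19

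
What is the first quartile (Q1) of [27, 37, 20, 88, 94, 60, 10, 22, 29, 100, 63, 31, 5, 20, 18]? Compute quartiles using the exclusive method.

20

Step 1: Sort the data: [5, 10, 18, 20, 20, 22, 27, 29, 31, 37, 60, 63, 88, 94, 100]
Step 2: n = 15
Step 3: Using the exclusive quartile method:
  Q1 = 20
  Q2 (median) = 29
  Q3 = 63
  IQR = Q3 - Q1 = 63 - 20 = 43
Step 4: Q1 = 20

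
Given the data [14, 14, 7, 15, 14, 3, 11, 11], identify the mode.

14

Step 1: Count the frequency of each value:
  3: appears 1 time(s)
  7: appears 1 time(s)
  11: appears 2 time(s)
  14: appears 3 time(s)
  15: appears 1 time(s)
Step 2: The value 14 appears most frequently (3 times).
Step 3: Mode = 14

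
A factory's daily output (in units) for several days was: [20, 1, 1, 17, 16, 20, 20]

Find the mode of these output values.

20

Step 1: Count the frequency of each value:
  1: appears 2 time(s)
  16: appears 1 time(s)
  17: appears 1 time(s)
  20: appears 3 time(s)
Step 2: The value 20 appears most frequently (3 times).
Step 3: Mode = 20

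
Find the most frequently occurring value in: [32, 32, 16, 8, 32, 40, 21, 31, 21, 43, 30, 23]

32

Step 1: Count the frequency of each value:
  8: appears 1 time(s)
  16: appears 1 time(s)
  21: appears 2 time(s)
  23: appears 1 time(s)
  30: appears 1 time(s)
  31: appears 1 time(s)
  32: appears 3 time(s)
  40: appears 1 time(s)
  43: appears 1 time(s)
Step 2: The value 32 appears most frequently (3 times).
Step 3: Mode = 32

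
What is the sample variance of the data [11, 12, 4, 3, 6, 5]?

14.1667

Step 1: Compute the mean: (11 + 12 + 4 + 3 + 6 + 5) / 6 = 6.8333
Step 2: Compute squared deviations from the mean:
  (11 - 6.8333)^2 = 17.3611
  (12 - 6.8333)^2 = 26.6944
  (4 - 6.8333)^2 = 8.0278
  (3 - 6.8333)^2 = 14.6944
  (6 - 6.8333)^2 = 0.6944
  (5 - 6.8333)^2 = 3.3611
Step 3: Sum of squared deviations = 70.8333
Step 4: Sample variance = 70.8333 / 5 = 14.1667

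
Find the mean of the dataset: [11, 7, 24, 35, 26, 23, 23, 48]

24.625

Step 1: Sum all values: 11 + 7 + 24 + 35 + 26 + 23 + 23 + 48 = 197
Step 2: Count the number of values: n = 8
Step 3: Mean = sum / n = 197 / 8 = 24.625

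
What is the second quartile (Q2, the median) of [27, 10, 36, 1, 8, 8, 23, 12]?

11

Step 1: Sort the data: [1, 8, 8, 10, 12, 23, 27, 36]
Step 2: n = 8
Step 3: Q2 is the median. Since n is even, it is the average of the values at positions 4 and 5:
  Q2 = (10 + 12) / 2 = 11
Step 4: Q2 = 11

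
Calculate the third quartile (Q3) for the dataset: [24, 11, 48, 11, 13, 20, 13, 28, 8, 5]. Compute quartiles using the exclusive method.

25

Step 1: Sort the data: [5, 8, 11, 11, 13, 13, 20, 24, 28, 48]
Step 2: n = 10
Step 3: Using the exclusive quartile method:
  Q1 = 10.25
  Q2 (median) = 13
  Q3 = 25
  IQR = Q3 - Q1 = 25 - 10.25 = 14.75
Step 4: Q3 = 25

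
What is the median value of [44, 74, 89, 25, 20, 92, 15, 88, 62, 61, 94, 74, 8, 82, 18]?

62

Step 1: Sort the data in ascending order: [8, 15, 18, 20, 25, 44, 61, 62, 74, 74, 82, 88, 89, 92, 94]
Step 2: The number of values is n = 15.
Step 3: Since n is odd, the median is the middle value at position 8: 62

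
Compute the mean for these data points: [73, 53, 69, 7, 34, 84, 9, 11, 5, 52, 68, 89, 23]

44.3846

Step 1: Sum all values: 73 + 53 + 69 + 7 + 34 + 84 + 9 + 11 + 5 + 52 + 68 + 89 + 23 = 577
Step 2: Count the number of values: n = 13
Step 3: Mean = sum / n = 577 / 13 = 44.3846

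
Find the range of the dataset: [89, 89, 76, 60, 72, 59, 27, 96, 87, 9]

87

Step 1: Identify the maximum value: max = 96
Step 2: Identify the minimum value: min = 9
Step 3: Range = max - min = 96 - 9 = 87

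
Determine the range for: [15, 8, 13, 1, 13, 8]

14

Step 1: Identify the maximum value: max = 15
Step 2: Identify the minimum value: min = 1
Step 3: Range = max - min = 15 - 1 = 14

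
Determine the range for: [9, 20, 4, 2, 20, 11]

18

Step 1: Identify the maximum value: max = 20
Step 2: Identify the minimum value: min = 2
Step 3: Range = max - min = 20 - 2 = 18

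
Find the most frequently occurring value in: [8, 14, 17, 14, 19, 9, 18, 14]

14

Step 1: Count the frequency of each value:
  8: appears 1 time(s)
  9: appears 1 time(s)
  14: appears 3 time(s)
  17: appears 1 time(s)
  18: appears 1 time(s)
  19: appears 1 time(s)
Step 2: The value 14 appears most frequently (3 times).
Step 3: Mode = 14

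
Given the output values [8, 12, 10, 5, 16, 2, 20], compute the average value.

10.4286

Step 1: Sum all values: 8 + 12 + 10 + 5 + 16 + 2 + 20 = 73
Step 2: Count the number of values: n = 7
Step 3: Mean = sum / n = 73 / 7 = 10.4286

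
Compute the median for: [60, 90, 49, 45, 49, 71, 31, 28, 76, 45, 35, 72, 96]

49

Step 1: Sort the data in ascending order: [28, 31, 35, 45, 45, 49, 49, 60, 71, 72, 76, 90, 96]
Step 2: The number of values is n = 13.
Step 3: Since n is odd, the median is the middle value at position 7: 49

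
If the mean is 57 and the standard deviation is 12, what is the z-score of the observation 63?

0.5

Step 1: Recall the z-score formula: z = (x - mu) / sigma
Step 2: Substitute values: z = (63 - 57) / 12
Step 3: z = 6 / 12 = 0.5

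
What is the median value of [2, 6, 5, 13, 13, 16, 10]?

10

Step 1: Sort the data in ascending order: [2, 5, 6, 10, 13, 13, 16]
Step 2: The number of values is n = 7.
Step 3: Since n is odd, the median is the middle value at position 4: 10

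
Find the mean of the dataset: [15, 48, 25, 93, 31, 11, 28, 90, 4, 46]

39.1

Step 1: Sum all values: 15 + 48 + 25 + 93 + 31 + 11 + 28 + 90 + 4 + 46 = 391
Step 2: Count the number of values: n = 10
Step 3: Mean = sum / n = 391 / 10 = 39.1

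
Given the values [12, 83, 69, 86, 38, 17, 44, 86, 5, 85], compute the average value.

52.5

Step 1: Sum all values: 12 + 83 + 69 + 86 + 38 + 17 + 44 + 86 + 5 + 85 = 525
Step 2: Count the number of values: n = 10
Step 3: Mean = sum / n = 525 / 10 = 52.5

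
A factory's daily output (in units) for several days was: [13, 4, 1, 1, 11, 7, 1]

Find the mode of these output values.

1

Step 1: Count the frequency of each value:
  1: appears 3 time(s)
  4: appears 1 time(s)
  7: appears 1 time(s)
  11: appears 1 time(s)
  13: appears 1 time(s)
Step 2: The value 1 appears most frequently (3 times).
Step 3: Mode = 1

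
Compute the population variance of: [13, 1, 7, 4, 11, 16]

26.8889

Step 1: Compute the mean: (13 + 1 + 7 + 4 + 11 + 16) / 6 = 8.6667
Step 2: Compute squared deviations from the mean:
  (13 - 8.6667)^2 = 18.7778
  (1 - 8.6667)^2 = 58.7778
  (7 - 8.6667)^2 = 2.7778
  (4 - 8.6667)^2 = 21.7778
  (11 - 8.6667)^2 = 5.4444
  (16 - 8.6667)^2 = 53.7778
Step 3: Sum of squared deviations = 161.3333
Step 4: Population variance = 161.3333 / 6 = 26.8889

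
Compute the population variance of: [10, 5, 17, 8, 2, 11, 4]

22.1224

Step 1: Compute the mean: (10 + 5 + 17 + 8 + 2 + 11 + 4) / 7 = 8.1429
Step 2: Compute squared deviations from the mean:
  (10 - 8.1429)^2 = 3.449
  (5 - 8.1429)^2 = 9.8776
  (17 - 8.1429)^2 = 78.449
  (8 - 8.1429)^2 = 0.0204
  (2 - 8.1429)^2 = 37.7347
  (11 - 8.1429)^2 = 8.1633
  (4 - 8.1429)^2 = 17.1633
Step 3: Sum of squared deviations = 154.8571
Step 4: Population variance = 154.8571 / 7 = 22.1224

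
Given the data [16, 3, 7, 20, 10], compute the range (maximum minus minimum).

17

Step 1: Identify the maximum value: max = 20
Step 2: Identify the minimum value: min = 3
Step 3: Range = max - min = 20 - 3 = 17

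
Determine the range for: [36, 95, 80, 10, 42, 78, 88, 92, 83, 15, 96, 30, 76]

86

Step 1: Identify the maximum value: max = 96
Step 2: Identify the minimum value: min = 10
Step 3: Range = max - min = 96 - 10 = 86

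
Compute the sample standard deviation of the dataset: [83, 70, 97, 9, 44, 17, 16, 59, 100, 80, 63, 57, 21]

31.4443

Step 1: Compute the mean: 55.0769
Step 2: Sum of squared deviations from the mean: 11864.9231
Step 3: Sample variance = 11864.9231 / 12 = 988.7436
Step 4: Standard deviation = sqrt(988.7436) = 31.4443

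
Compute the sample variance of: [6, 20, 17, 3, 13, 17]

45.8667

Step 1: Compute the mean: (6 + 20 + 17 + 3 + 13 + 17) / 6 = 12.6667
Step 2: Compute squared deviations from the mean:
  (6 - 12.6667)^2 = 44.4444
  (20 - 12.6667)^2 = 53.7778
  (17 - 12.6667)^2 = 18.7778
  (3 - 12.6667)^2 = 93.4444
  (13 - 12.6667)^2 = 0.1111
  (17 - 12.6667)^2 = 18.7778
Step 3: Sum of squared deviations = 229.3333
Step 4: Sample variance = 229.3333 / 5 = 45.8667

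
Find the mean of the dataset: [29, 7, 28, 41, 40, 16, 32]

27.5714

Step 1: Sum all values: 29 + 7 + 28 + 41 + 40 + 16 + 32 = 193
Step 2: Count the number of values: n = 7
Step 3: Mean = sum / n = 193 / 7 = 27.5714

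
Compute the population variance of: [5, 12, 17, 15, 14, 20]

21.8056

Step 1: Compute the mean: (5 + 12 + 17 + 15 + 14 + 20) / 6 = 13.8333
Step 2: Compute squared deviations from the mean:
  (5 - 13.8333)^2 = 78.0278
  (12 - 13.8333)^2 = 3.3611
  (17 - 13.8333)^2 = 10.0278
  (15 - 13.8333)^2 = 1.3611
  (14 - 13.8333)^2 = 0.0278
  (20 - 13.8333)^2 = 38.0278
Step 3: Sum of squared deviations = 130.8333
Step 4: Population variance = 130.8333 / 6 = 21.8056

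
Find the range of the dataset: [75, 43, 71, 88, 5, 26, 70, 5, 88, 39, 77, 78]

83

Step 1: Identify the maximum value: max = 88
Step 2: Identify the minimum value: min = 5
Step 3: Range = max - min = 88 - 5 = 83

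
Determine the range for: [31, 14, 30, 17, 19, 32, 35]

21

Step 1: Identify the maximum value: max = 35
Step 2: Identify the minimum value: min = 14
Step 3: Range = max - min = 35 - 14 = 21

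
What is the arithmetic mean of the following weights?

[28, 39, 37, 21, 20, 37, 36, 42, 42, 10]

31.2

Step 1: Sum all values: 28 + 39 + 37 + 21 + 20 + 37 + 36 + 42 + 42 + 10 = 312
Step 2: Count the number of values: n = 10
Step 3: Mean = sum / n = 312 / 10 = 31.2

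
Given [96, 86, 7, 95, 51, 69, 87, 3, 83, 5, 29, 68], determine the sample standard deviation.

36.4129

Step 1: Compute the mean: 56.5833
Step 2: Sum of squared deviations from the mean: 14584.9167
Step 3: Sample variance = 14584.9167 / 11 = 1325.9015
Step 4: Standard deviation = sqrt(1325.9015) = 36.4129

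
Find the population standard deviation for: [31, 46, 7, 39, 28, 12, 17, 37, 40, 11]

13.3101

Step 1: Compute the mean: 26.8
Step 2: Sum of squared deviations from the mean: 1771.6
Step 3: Population variance = 1771.6 / 10 = 177.16
Step 4: Standard deviation = sqrt(177.16) = 13.3101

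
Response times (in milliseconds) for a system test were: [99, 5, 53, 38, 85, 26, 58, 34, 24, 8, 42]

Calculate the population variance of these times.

786.4463

Step 1: Compute the mean: (99 + 5 + 53 + 38 + 85 + 26 + 58 + 34 + 24 + 8 + 42) / 11 = 42.9091
Step 2: Compute squared deviations from the mean:
  (99 - 42.9091)^2 = 3146.1901
  (5 - 42.9091)^2 = 1437.0992
  (53 - 42.9091)^2 = 101.8264
  (38 - 42.9091)^2 = 24.0992
  (85 - 42.9091)^2 = 1771.6446
  (26 - 42.9091)^2 = 285.9174
  (58 - 42.9091)^2 = 227.7355
  (34 - 42.9091)^2 = 79.3719
  (24 - 42.9091)^2 = 357.5537
  (8 - 42.9091)^2 = 1218.6446
  (42 - 42.9091)^2 = 0.8264
Step 3: Sum of squared deviations = 8650.9091
Step 4: Population variance = 8650.9091 / 11 = 786.4463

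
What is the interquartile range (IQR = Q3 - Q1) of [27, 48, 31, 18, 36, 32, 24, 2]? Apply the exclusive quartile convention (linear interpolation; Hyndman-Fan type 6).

15.5

Step 1: Sort the data: [2, 18, 24, 27, 31, 32, 36, 48]
Step 2: n = 8
Step 3: Using the exclusive quartile method:
  Q1 = 19.5
  Q2 (median) = 29
  Q3 = 35
  IQR = Q3 - Q1 = 35 - 19.5 = 15.5
Step 4: IQR = 15.5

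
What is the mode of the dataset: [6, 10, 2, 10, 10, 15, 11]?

10

Step 1: Count the frequency of each value:
  2: appears 1 time(s)
  6: appears 1 time(s)
  10: appears 3 time(s)
  11: appears 1 time(s)
  15: appears 1 time(s)
Step 2: The value 10 appears most frequently (3 times).
Step 3: Mode = 10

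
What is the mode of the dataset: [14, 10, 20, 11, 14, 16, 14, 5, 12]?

14

Step 1: Count the frequency of each value:
  5: appears 1 time(s)
  10: appears 1 time(s)
  11: appears 1 time(s)
  12: appears 1 time(s)
  14: appears 3 time(s)
  16: appears 1 time(s)
  20: appears 1 time(s)
Step 2: The value 14 appears most frequently (3 times).
Step 3: Mode = 14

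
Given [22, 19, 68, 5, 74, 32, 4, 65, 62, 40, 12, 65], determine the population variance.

649.6667

Step 1: Compute the mean: (22 + 19 + 68 + 5 + 74 + 32 + 4 + 65 + 62 + 40 + 12 + 65) / 12 = 39
Step 2: Compute squared deviations from the mean:
  (22 - 39)^2 = 289
  (19 - 39)^2 = 400
  (68 - 39)^2 = 841
  (5 - 39)^2 = 1156
  (74 - 39)^2 = 1225
  (32 - 39)^2 = 49
  (4 - 39)^2 = 1225
  (65 - 39)^2 = 676
  (62 - 39)^2 = 529
  (40 - 39)^2 = 1
  (12 - 39)^2 = 729
  (65 - 39)^2 = 676
Step 3: Sum of squared deviations = 7796
Step 4: Population variance = 7796 / 12 = 649.6667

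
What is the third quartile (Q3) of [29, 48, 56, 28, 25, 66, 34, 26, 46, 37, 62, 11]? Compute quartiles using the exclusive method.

54

Step 1: Sort the data: [11, 25, 26, 28, 29, 34, 37, 46, 48, 56, 62, 66]
Step 2: n = 12
Step 3: Using the exclusive quartile method:
  Q1 = 26.5
  Q2 (median) = 35.5
  Q3 = 54
  IQR = Q3 - Q1 = 54 - 26.5 = 27.5
Step 4: Q3 = 54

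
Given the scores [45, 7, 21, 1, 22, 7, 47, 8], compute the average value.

19.75

Step 1: Sum all values: 45 + 7 + 21 + 1 + 22 + 7 + 47 + 8 = 158
Step 2: Count the number of values: n = 8
Step 3: Mean = sum / n = 158 / 8 = 19.75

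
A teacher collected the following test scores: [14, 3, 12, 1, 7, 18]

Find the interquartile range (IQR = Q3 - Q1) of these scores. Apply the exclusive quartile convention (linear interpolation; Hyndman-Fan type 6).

12.5

Step 1: Sort the data: [1, 3, 7, 12, 14, 18]
Step 2: n = 6
Step 3: Using the exclusive quartile method:
  Q1 = 2.5
  Q2 (median) = 9.5
  Q3 = 15
  IQR = Q3 - Q1 = 15 - 2.5 = 12.5
Step 4: IQR = 12.5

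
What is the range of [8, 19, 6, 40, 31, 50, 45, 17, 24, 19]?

44

Step 1: Identify the maximum value: max = 50
Step 2: Identify the minimum value: min = 6
Step 3: Range = max - min = 50 - 6 = 44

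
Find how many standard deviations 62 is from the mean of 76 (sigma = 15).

-0.9333

Step 1: Recall the z-score formula: z = (x - mu) / sigma
Step 2: Substitute values: z = (62 - 76) / 15
Step 3: z = -14 / 15 = -0.9333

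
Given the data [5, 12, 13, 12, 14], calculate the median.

12

Step 1: Sort the data in ascending order: [5, 12, 12, 13, 14]
Step 2: The number of values is n = 5.
Step 3: Since n is odd, the median is the middle value at position 3: 12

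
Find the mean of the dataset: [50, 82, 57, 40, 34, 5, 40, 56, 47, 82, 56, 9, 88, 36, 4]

45.7333

Step 1: Sum all values: 50 + 82 + 57 + 40 + 34 + 5 + 40 + 56 + 47 + 82 + 56 + 9 + 88 + 36 + 4 = 686
Step 2: Count the number of values: n = 15
Step 3: Mean = sum / n = 686 / 15 = 45.7333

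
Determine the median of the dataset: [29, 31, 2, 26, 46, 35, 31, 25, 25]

29

Step 1: Sort the data in ascending order: [2, 25, 25, 26, 29, 31, 31, 35, 46]
Step 2: The number of values is n = 9.
Step 3: Since n is odd, the median is the middle value at position 5: 29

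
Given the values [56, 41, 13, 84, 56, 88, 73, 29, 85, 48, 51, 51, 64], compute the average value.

56.8462

Step 1: Sum all values: 56 + 41 + 13 + 84 + 56 + 88 + 73 + 29 + 85 + 48 + 51 + 51 + 64 = 739
Step 2: Count the number of values: n = 13
Step 3: Mean = sum / n = 739 / 13 = 56.8462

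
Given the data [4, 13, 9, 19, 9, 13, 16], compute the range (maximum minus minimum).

15

Step 1: Identify the maximum value: max = 19
Step 2: Identify the minimum value: min = 4
Step 3: Range = max - min = 19 - 4 = 15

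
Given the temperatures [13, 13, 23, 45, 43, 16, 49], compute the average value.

28.8571

Step 1: Sum all values: 13 + 13 + 23 + 45 + 43 + 16 + 49 = 202
Step 2: Count the number of values: n = 7
Step 3: Mean = sum / n = 202 / 7 = 28.8571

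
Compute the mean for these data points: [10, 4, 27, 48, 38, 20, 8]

22.1429

Step 1: Sum all values: 10 + 4 + 27 + 48 + 38 + 20 + 8 = 155
Step 2: Count the number of values: n = 7
Step 3: Mean = sum / n = 155 / 7 = 22.1429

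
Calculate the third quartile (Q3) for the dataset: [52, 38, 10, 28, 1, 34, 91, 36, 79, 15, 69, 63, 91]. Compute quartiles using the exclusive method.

74

Step 1: Sort the data: [1, 10, 15, 28, 34, 36, 38, 52, 63, 69, 79, 91, 91]
Step 2: n = 13
Step 3: Using the exclusive quartile method:
  Q1 = 21.5
  Q2 (median) = 38
  Q3 = 74
  IQR = Q3 - Q1 = 74 - 21.5 = 52.5
Step 4: Q3 = 74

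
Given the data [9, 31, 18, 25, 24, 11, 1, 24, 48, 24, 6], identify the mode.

24

Step 1: Count the frequency of each value:
  1: appears 1 time(s)
  6: appears 1 time(s)
  9: appears 1 time(s)
  11: appears 1 time(s)
  18: appears 1 time(s)
  24: appears 3 time(s)
  25: appears 1 time(s)
  31: appears 1 time(s)
  48: appears 1 time(s)
Step 2: The value 24 appears most frequently (3 times).
Step 3: Mode = 24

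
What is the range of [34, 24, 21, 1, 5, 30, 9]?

33

Step 1: Identify the maximum value: max = 34
Step 2: Identify the minimum value: min = 1
Step 3: Range = max - min = 34 - 1 = 33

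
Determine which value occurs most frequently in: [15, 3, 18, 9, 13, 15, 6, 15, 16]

15

Step 1: Count the frequency of each value:
  3: appears 1 time(s)
  6: appears 1 time(s)
  9: appears 1 time(s)
  13: appears 1 time(s)
  15: appears 3 time(s)
  16: appears 1 time(s)
  18: appears 1 time(s)
Step 2: The value 15 appears most frequently (3 times).
Step 3: Mode = 15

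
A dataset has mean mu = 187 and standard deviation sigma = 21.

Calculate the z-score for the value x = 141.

-2.1905

Step 1: Recall the z-score formula: z = (x - mu) / sigma
Step 2: Substitute values: z = (141 - 187) / 21
Step 3: z = -46 / 21 = -2.1905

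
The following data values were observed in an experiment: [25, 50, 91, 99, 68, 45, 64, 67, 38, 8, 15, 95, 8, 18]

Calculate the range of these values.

91

Step 1: Identify the maximum value: max = 99
Step 2: Identify the minimum value: min = 8
Step 3: Range = max - min = 99 - 8 = 91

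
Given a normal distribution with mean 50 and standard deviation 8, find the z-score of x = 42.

-1

Step 1: Recall the z-score formula: z = (x - mu) / sigma
Step 2: Substitute values: z = (42 - 50) / 8
Step 3: z = -8 / 8 = -1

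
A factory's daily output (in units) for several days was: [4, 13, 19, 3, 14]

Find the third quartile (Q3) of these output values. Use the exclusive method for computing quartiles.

16.5

Step 1: Sort the data: [3, 4, 13, 14, 19]
Step 2: n = 5
Step 3: Using the exclusive quartile method:
  Q1 = 3.5
  Q2 (median) = 13
  Q3 = 16.5
  IQR = Q3 - Q1 = 16.5 - 3.5 = 13
Step 4: Q3 = 16.5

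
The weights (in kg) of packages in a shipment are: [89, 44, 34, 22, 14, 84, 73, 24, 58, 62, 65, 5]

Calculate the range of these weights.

84

Step 1: Identify the maximum value: max = 89
Step 2: Identify the minimum value: min = 5
Step 3: Range = max - min = 89 - 5 = 84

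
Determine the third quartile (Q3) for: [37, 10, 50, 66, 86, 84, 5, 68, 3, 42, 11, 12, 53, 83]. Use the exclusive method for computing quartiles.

71.75

Step 1: Sort the data: [3, 5, 10, 11, 12, 37, 42, 50, 53, 66, 68, 83, 84, 86]
Step 2: n = 14
Step 3: Using the exclusive quartile method:
  Q1 = 10.75
  Q2 (median) = 46
  Q3 = 71.75
  IQR = Q3 - Q1 = 71.75 - 10.75 = 61
Step 4: Q3 = 71.75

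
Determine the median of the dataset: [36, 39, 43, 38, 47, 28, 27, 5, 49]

38

Step 1: Sort the data in ascending order: [5, 27, 28, 36, 38, 39, 43, 47, 49]
Step 2: The number of values is n = 9.
Step 3: Since n is odd, the median is the middle value at position 5: 38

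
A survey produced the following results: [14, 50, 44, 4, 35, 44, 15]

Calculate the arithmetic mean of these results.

29.4286

Step 1: Sum all values: 14 + 50 + 44 + 4 + 35 + 44 + 15 = 206
Step 2: Count the number of values: n = 7
Step 3: Mean = sum / n = 206 / 7 = 29.4286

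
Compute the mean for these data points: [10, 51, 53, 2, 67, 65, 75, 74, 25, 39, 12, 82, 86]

49.3077

Step 1: Sum all values: 10 + 51 + 53 + 2 + 67 + 65 + 75 + 74 + 25 + 39 + 12 + 82 + 86 = 641
Step 2: Count the number of values: n = 13
Step 3: Mean = sum / n = 641 / 13 = 49.3077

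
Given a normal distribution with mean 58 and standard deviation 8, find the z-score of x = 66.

1

Step 1: Recall the z-score formula: z = (x - mu) / sigma
Step 2: Substitute values: z = (66 - 58) / 8
Step 3: z = 8 / 8 = 1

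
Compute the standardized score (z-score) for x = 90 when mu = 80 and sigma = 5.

2

Step 1: Recall the z-score formula: z = (x - mu) / sigma
Step 2: Substitute values: z = (90 - 80) / 5
Step 3: z = 10 / 5 = 2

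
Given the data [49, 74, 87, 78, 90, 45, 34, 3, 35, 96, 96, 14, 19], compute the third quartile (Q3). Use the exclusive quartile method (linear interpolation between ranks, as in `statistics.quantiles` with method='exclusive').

88.5

Step 1: Sort the data: [3, 14, 19, 34, 35, 45, 49, 74, 78, 87, 90, 96, 96]
Step 2: n = 13
Step 3: Using the exclusive quartile method:
  Q1 = 26.5
  Q2 (median) = 49
  Q3 = 88.5
  IQR = Q3 - Q1 = 88.5 - 26.5 = 62
Step 4: Q3 = 88.5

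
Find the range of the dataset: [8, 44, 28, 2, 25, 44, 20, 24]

42

Step 1: Identify the maximum value: max = 44
Step 2: Identify the minimum value: min = 2
Step 3: Range = max - min = 44 - 2 = 42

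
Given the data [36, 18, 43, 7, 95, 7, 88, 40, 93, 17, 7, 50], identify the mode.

7

Step 1: Count the frequency of each value:
  7: appears 3 time(s)
  17: appears 1 time(s)
  18: appears 1 time(s)
  36: appears 1 time(s)
  40: appears 1 time(s)
  43: appears 1 time(s)
  50: appears 1 time(s)
  88: appears 1 time(s)
  93: appears 1 time(s)
  95: appears 1 time(s)
Step 2: The value 7 appears most frequently (3 times).
Step 3: Mode = 7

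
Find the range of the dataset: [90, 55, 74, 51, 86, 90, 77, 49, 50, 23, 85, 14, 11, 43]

79

Step 1: Identify the maximum value: max = 90
Step 2: Identify the minimum value: min = 11
Step 3: Range = max - min = 90 - 11 = 79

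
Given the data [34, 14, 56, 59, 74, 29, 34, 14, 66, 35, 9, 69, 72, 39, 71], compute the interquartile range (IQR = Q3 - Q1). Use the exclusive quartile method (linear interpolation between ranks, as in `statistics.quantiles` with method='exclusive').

40

Step 1: Sort the data: [9, 14, 14, 29, 34, 34, 35, 39, 56, 59, 66, 69, 71, 72, 74]
Step 2: n = 15
Step 3: Using the exclusive quartile method:
  Q1 = 29
  Q2 (median) = 39
  Q3 = 69
  IQR = Q3 - Q1 = 69 - 29 = 40
Step 4: IQR = 40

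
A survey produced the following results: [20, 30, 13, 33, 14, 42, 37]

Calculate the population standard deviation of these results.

10.583

Step 1: Compute the mean: 27
Step 2: Sum of squared deviations from the mean: 784
Step 3: Population variance = 784 / 7 = 112
Step 4: Standard deviation = sqrt(112) = 10.583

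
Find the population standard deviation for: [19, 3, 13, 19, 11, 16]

5.5302

Step 1: Compute the mean: 13.5
Step 2: Sum of squared deviations from the mean: 183.5
Step 3: Population variance = 183.5 / 6 = 30.5833
Step 4: Standard deviation = sqrt(30.5833) = 5.5302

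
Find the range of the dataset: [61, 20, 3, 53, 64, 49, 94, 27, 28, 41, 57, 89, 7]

91

Step 1: Identify the maximum value: max = 94
Step 2: Identify the minimum value: min = 3
Step 3: Range = max - min = 94 - 3 = 91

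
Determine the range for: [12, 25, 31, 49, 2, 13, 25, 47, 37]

47

Step 1: Identify the maximum value: max = 49
Step 2: Identify the minimum value: min = 2
Step 3: Range = max - min = 49 - 2 = 47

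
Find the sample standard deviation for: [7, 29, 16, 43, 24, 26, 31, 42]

12.1391

Step 1: Compute the mean: 27.25
Step 2: Sum of squared deviations from the mean: 1031.5
Step 3: Sample variance = 1031.5 / 7 = 147.3571
Step 4: Standard deviation = sqrt(147.3571) = 12.1391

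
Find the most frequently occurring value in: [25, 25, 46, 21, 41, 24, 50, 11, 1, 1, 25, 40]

25

Step 1: Count the frequency of each value:
  1: appears 2 time(s)
  11: appears 1 time(s)
  21: appears 1 time(s)
  24: appears 1 time(s)
  25: appears 3 time(s)
  40: appears 1 time(s)
  41: appears 1 time(s)
  46: appears 1 time(s)
  50: appears 1 time(s)
Step 2: The value 25 appears most frequently (3 times).
Step 3: Mode = 25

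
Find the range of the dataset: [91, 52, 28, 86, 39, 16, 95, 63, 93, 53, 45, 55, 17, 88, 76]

79

Step 1: Identify the maximum value: max = 95
Step 2: Identify the minimum value: min = 16
Step 3: Range = max - min = 95 - 16 = 79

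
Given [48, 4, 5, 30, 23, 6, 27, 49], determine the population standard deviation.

17.0734

Step 1: Compute the mean: 24
Step 2: Sum of squared deviations from the mean: 2332
Step 3: Population variance = 2332 / 8 = 291.5
Step 4: Standard deviation = sqrt(291.5) = 17.0734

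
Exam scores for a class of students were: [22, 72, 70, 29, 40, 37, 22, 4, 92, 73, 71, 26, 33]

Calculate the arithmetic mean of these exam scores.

45.4615

Step 1: Sum all values: 22 + 72 + 70 + 29 + 40 + 37 + 22 + 4 + 92 + 73 + 71 + 26 + 33 = 591
Step 2: Count the number of values: n = 13
Step 3: Mean = sum / n = 591 / 13 = 45.4615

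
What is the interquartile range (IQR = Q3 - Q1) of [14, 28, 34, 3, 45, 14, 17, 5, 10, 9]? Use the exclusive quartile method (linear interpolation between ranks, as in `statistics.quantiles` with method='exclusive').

21.5

Step 1: Sort the data: [3, 5, 9, 10, 14, 14, 17, 28, 34, 45]
Step 2: n = 10
Step 3: Using the exclusive quartile method:
  Q1 = 8
  Q2 (median) = 14
  Q3 = 29.5
  IQR = Q3 - Q1 = 29.5 - 8 = 21.5
Step 4: IQR = 21.5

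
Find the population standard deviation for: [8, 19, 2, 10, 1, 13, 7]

5.7782

Step 1: Compute the mean: 8.5714
Step 2: Sum of squared deviations from the mean: 233.7143
Step 3: Population variance = 233.7143 / 7 = 33.3878
Step 4: Standard deviation = sqrt(33.3878) = 5.7782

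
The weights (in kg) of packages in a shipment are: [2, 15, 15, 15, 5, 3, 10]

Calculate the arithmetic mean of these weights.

9.2857

Step 1: Sum all values: 2 + 15 + 15 + 15 + 5 + 3 + 10 = 65
Step 2: Count the number of values: n = 7
Step 3: Mean = sum / n = 65 / 7 = 9.2857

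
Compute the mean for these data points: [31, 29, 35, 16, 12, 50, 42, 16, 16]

27.4444

Step 1: Sum all values: 31 + 29 + 35 + 16 + 12 + 50 + 42 + 16 + 16 = 247
Step 2: Count the number of values: n = 9
Step 3: Mean = sum / n = 247 / 9 = 27.4444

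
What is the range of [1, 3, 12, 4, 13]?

12

Step 1: Identify the maximum value: max = 13
Step 2: Identify the minimum value: min = 1
Step 3: Range = max - min = 13 - 1 = 12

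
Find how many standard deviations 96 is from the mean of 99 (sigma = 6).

-0.5

Step 1: Recall the z-score formula: z = (x - mu) / sigma
Step 2: Substitute values: z = (96 - 99) / 6
Step 3: z = -3 / 6 = -0.5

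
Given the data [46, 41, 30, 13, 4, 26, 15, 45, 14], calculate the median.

26

Step 1: Sort the data in ascending order: [4, 13, 14, 15, 26, 30, 41, 45, 46]
Step 2: The number of values is n = 9.
Step 3: Since n is odd, the median is the middle value at position 5: 26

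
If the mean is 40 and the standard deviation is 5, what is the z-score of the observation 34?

-1.2

Step 1: Recall the z-score formula: z = (x - mu) / sigma
Step 2: Substitute values: z = (34 - 40) / 5
Step 3: z = -6 / 5 = -1.2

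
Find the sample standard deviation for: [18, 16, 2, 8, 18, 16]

6.5422

Step 1: Compute the mean: 13
Step 2: Sum of squared deviations from the mean: 214
Step 3: Sample variance = 214 / 5 = 42.8
Step 4: Standard deviation = sqrt(42.8) = 6.5422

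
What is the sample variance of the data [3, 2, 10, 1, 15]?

36.7

Step 1: Compute the mean: (3 + 2 + 10 + 1 + 15) / 5 = 6.2
Step 2: Compute squared deviations from the mean:
  (3 - 6.2)^2 = 10.24
  (2 - 6.2)^2 = 17.64
  (10 - 6.2)^2 = 14.44
  (1 - 6.2)^2 = 27.04
  (15 - 6.2)^2 = 77.44
Step 3: Sum of squared deviations = 146.8
Step 4: Sample variance = 146.8 / 4 = 36.7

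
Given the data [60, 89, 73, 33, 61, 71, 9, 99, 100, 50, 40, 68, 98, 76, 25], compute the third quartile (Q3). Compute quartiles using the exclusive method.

89

Step 1: Sort the data: [9, 25, 33, 40, 50, 60, 61, 68, 71, 73, 76, 89, 98, 99, 100]
Step 2: n = 15
Step 3: Using the exclusive quartile method:
  Q1 = 40
  Q2 (median) = 68
  Q3 = 89
  IQR = Q3 - Q1 = 89 - 40 = 49
Step 4: Q3 = 89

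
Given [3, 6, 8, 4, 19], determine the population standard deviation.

5.7619

Step 1: Compute the mean: 8
Step 2: Sum of squared deviations from the mean: 166
Step 3: Population variance = 166 / 5 = 33.2
Step 4: Standard deviation = sqrt(33.2) = 5.7619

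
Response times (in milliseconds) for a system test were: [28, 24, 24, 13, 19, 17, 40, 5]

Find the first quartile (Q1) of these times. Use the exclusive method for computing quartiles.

14

Step 1: Sort the data: [5, 13, 17, 19, 24, 24, 28, 40]
Step 2: n = 8
Step 3: Using the exclusive quartile method:
  Q1 = 14
  Q2 (median) = 21.5
  Q3 = 27
  IQR = Q3 - Q1 = 27 - 14 = 13
Step 4: Q1 = 14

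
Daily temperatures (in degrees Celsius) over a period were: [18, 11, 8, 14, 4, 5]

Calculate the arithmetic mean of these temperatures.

10

Step 1: Sum all values: 18 + 11 + 8 + 14 + 4 + 5 = 60
Step 2: Count the number of values: n = 6
Step 3: Mean = sum / n = 60 / 6 = 10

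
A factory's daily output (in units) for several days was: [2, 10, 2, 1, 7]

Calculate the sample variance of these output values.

15.3

Step 1: Compute the mean: (2 + 10 + 2 + 1 + 7) / 5 = 4.4
Step 2: Compute squared deviations from the mean:
  (2 - 4.4)^2 = 5.76
  (10 - 4.4)^2 = 31.36
  (2 - 4.4)^2 = 5.76
  (1 - 4.4)^2 = 11.56
  (7 - 4.4)^2 = 6.76
Step 3: Sum of squared deviations = 61.2
Step 4: Sample variance = 61.2 / 4 = 15.3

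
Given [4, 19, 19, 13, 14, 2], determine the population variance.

44.4722

Step 1: Compute the mean: (4 + 19 + 19 + 13 + 14 + 2) / 6 = 11.8333
Step 2: Compute squared deviations from the mean:
  (4 - 11.8333)^2 = 61.3611
  (19 - 11.8333)^2 = 51.3611
  (19 - 11.8333)^2 = 51.3611
  (13 - 11.8333)^2 = 1.3611
  (14 - 11.8333)^2 = 4.6944
  (2 - 11.8333)^2 = 96.6944
Step 3: Sum of squared deviations = 266.8333
Step 4: Population variance = 266.8333 / 6 = 44.4722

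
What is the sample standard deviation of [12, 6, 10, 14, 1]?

5.1769

Step 1: Compute the mean: 8.6
Step 2: Sum of squared deviations from the mean: 107.2
Step 3: Sample variance = 107.2 / 4 = 26.8
Step 4: Standard deviation = sqrt(26.8) = 5.1769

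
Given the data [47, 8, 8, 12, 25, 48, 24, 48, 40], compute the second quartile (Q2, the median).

25

Step 1: Sort the data: [8, 8, 12, 24, 25, 40, 47, 48, 48]
Step 2: n = 9
Step 3: Q2 is the median. Since n is odd, it is the middle value at position 5: 25
Step 4: Q2 = 25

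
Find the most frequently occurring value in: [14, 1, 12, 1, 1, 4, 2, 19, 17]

1

Step 1: Count the frequency of each value:
  1: appears 3 time(s)
  2: appears 1 time(s)
  4: appears 1 time(s)
  12: appears 1 time(s)
  14: appears 1 time(s)
  17: appears 1 time(s)
  19: appears 1 time(s)
Step 2: The value 1 appears most frequently (3 times).
Step 3: Mode = 1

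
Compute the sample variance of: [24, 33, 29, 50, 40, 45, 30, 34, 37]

66.9444

Step 1: Compute the mean: (24 + 33 + 29 + 50 + 40 + 45 + 30 + 34 + 37) / 9 = 35.7778
Step 2: Compute squared deviations from the mean:
  (24 - 35.7778)^2 = 138.716
  (33 - 35.7778)^2 = 7.716
  (29 - 35.7778)^2 = 45.9383
  (50 - 35.7778)^2 = 202.2716
  (40 - 35.7778)^2 = 17.8272
  (45 - 35.7778)^2 = 85.0494
  (30 - 35.7778)^2 = 33.3827
  (34 - 35.7778)^2 = 3.1605
  (37 - 35.7778)^2 = 1.4938
Step 3: Sum of squared deviations = 535.5556
Step 4: Sample variance = 535.5556 / 8 = 66.9444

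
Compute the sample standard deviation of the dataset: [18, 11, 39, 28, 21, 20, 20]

8.8479

Step 1: Compute the mean: 22.4286
Step 2: Sum of squared deviations from the mean: 469.7143
Step 3: Sample variance = 469.7143 / 6 = 78.2857
Step 4: Standard deviation = sqrt(78.2857) = 8.8479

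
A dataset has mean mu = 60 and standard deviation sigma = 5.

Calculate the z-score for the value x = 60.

0

Step 1: Recall the z-score formula: z = (x - mu) / sigma
Step 2: Substitute values: z = (60 - 60) / 5
Step 3: z = 0 / 5 = 0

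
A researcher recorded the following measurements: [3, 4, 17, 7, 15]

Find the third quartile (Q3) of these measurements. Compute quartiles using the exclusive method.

16

Step 1: Sort the data: [3, 4, 7, 15, 17]
Step 2: n = 5
Step 3: Using the exclusive quartile method:
  Q1 = 3.5
  Q2 (median) = 7
  Q3 = 16
  IQR = Q3 - Q1 = 16 - 3.5 = 12.5
Step 4: Q3 = 16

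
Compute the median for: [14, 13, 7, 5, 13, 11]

12

Step 1: Sort the data in ascending order: [5, 7, 11, 13, 13, 14]
Step 2: The number of values is n = 6.
Step 3: Since n is even, the median is the average of positions 3 and 4:
  Median = (11 + 13) / 2 = 12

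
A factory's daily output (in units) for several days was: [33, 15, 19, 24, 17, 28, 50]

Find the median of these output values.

24

Step 1: Sort the data in ascending order: [15, 17, 19, 24, 28, 33, 50]
Step 2: The number of values is n = 7.
Step 3: Since n is odd, the median is the middle value at position 4: 24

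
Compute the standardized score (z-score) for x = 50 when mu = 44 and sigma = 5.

1.2

Step 1: Recall the z-score formula: z = (x - mu) / sigma
Step 2: Substitute values: z = (50 - 44) / 5
Step 3: z = 6 / 5 = 1.2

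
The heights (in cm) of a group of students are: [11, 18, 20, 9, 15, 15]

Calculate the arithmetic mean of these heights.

14.6667

Step 1: Sum all values: 11 + 18 + 20 + 9 + 15 + 15 = 88
Step 2: Count the number of values: n = 6
Step 3: Mean = sum / n = 88 / 6 = 14.6667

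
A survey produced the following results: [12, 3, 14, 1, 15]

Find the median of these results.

12

Step 1: Sort the data in ascending order: [1, 3, 12, 14, 15]
Step 2: The number of values is n = 5.
Step 3: Since n is odd, the median is the middle value at position 3: 12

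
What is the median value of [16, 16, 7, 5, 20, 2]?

11.5

Step 1: Sort the data in ascending order: [2, 5, 7, 16, 16, 20]
Step 2: The number of values is n = 6.
Step 3: Since n is even, the median is the average of positions 3 and 4:
  Median = (7 + 16) / 2 = 11.5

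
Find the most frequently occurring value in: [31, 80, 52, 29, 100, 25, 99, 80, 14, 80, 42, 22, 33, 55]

80

Step 1: Count the frequency of each value:
  14: appears 1 time(s)
  22: appears 1 time(s)
  25: appears 1 time(s)
  29: appears 1 time(s)
  31: appears 1 time(s)
  33: appears 1 time(s)
  42: appears 1 time(s)
  52: appears 1 time(s)
  55: appears 1 time(s)
  80: appears 3 time(s)
  99: appears 1 time(s)
  100: appears 1 time(s)
Step 2: The value 80 appears most frequently (3 times).
Step 3: Mode = 80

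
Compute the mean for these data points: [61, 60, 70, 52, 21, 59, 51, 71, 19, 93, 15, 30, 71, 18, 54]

49.6667

Step 1: Sum all values: 61 + 60 + 70 + 52 + 21 + 59 + 51 + 71 + 19 + 93 + 15 + 30 + 71 + 18 + 54 = 745
Step 2: Count the number of values: n = 15
Step 3: Mean = sum / n = 745 / 15 = 49.6667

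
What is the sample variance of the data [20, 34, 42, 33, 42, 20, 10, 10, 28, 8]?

168.9

Step 1: Compute the mean: (20 + 34 + 42 + 33 + 42 + 20 + 10 + 10 + 28 + 8) / 10 = 24.7
Step 2: Compute squared deviations from the mean:
  (20 - 24.7)^2 = 22.09
  (34 - 24.7)^2 = 86.49
  (42 - 24.7)^2 = 299.29
  (33 - 24.7)^2 = 68.89
  (42 - 24.7)^2 = 299.29
  (20 - 24.7)^2 = 22.09
  (10 - 24.7)^2 = 216.09
  (10 - 24.7)^2 = 216.09
  (28 - 24.7)^2 = 10.89
  (8 - 24.7)^2 = 278.89
Step 3: Sum of squared deviations = 1520.1
Step 4: Sample variance = 1520.1 / 9 = 168.9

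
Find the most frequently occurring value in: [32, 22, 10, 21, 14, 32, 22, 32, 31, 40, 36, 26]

32

Step 1: Count the frequency of each value:
  10: appears 1 time(s)
  14: appears 1 time(s)
  21: appears 1 time(s)
  22: appears 2 time(s)
  26: appears 1 time(s)
  31: appears 1 time(s)
  32: appears 3 time(s)
  36: appears 1 time(s)
  40: appears 1 time(s)
Step 2: The value 32 appears most frequently (3 times).
Step 3: Mode = 32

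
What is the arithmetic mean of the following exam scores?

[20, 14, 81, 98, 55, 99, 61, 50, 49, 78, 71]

61.4545

Step 1: Sum all values: 20 + 14 + 81 + 98 + 55 + 99 + 61 + 50 + 49 + 78 + 71 = 676
Step 2: Count the number of values: n = 11
Step 3: Mean = sum / n = 676 / 11 = 61.4545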